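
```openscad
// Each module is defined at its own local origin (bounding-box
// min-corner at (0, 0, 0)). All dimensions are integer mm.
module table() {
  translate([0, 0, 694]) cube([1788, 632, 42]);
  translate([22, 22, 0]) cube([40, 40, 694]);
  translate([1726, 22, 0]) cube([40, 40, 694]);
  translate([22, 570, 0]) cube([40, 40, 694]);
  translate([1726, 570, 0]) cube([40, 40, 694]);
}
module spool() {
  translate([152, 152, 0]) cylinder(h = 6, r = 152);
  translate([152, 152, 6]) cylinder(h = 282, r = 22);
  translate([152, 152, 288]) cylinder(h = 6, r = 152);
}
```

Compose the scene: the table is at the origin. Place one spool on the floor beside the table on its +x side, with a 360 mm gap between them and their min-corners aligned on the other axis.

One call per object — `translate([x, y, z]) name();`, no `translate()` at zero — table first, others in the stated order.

table();
translate([2148, 0, 0]) spool();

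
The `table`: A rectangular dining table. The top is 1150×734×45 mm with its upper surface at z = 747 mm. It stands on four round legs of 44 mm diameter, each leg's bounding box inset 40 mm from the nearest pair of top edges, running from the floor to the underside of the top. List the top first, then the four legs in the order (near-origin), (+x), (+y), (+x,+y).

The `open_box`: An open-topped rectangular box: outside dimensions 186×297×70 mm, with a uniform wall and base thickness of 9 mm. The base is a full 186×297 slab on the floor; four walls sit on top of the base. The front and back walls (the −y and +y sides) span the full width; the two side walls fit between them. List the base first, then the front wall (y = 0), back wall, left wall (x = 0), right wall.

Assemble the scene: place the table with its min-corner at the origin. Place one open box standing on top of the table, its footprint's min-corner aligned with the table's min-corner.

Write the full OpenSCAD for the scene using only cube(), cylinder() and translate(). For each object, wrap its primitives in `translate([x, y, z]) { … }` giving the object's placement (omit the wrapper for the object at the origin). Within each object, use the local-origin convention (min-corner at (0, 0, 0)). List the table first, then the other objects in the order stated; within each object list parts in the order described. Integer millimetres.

translate([0, 0, 702]) cube([1150, 734, 45]);
translate([62, 62, 0]) cylinder(h = 702, r = 22);
translate([1088, 62, 0]) cylinder(h = 702, r = 22);
translate([62, 672, 0]) cylinder(h = 702, r = 22);
translate([1088, 672, 0]) cylinder(h = 702, r = 22);
translate([0, 0, 747]) {
  cube([186, 297, 9]);
  translate([0, 0, 9]) cube([186, 9, 61]);
  translate([0, 288, 9]) cube([186, 9, 61]);
  translate([0, 9, 9]) cube([9, 279, 61]);
  translate([177, 9, 9]) cube([9, 279, 61]);
}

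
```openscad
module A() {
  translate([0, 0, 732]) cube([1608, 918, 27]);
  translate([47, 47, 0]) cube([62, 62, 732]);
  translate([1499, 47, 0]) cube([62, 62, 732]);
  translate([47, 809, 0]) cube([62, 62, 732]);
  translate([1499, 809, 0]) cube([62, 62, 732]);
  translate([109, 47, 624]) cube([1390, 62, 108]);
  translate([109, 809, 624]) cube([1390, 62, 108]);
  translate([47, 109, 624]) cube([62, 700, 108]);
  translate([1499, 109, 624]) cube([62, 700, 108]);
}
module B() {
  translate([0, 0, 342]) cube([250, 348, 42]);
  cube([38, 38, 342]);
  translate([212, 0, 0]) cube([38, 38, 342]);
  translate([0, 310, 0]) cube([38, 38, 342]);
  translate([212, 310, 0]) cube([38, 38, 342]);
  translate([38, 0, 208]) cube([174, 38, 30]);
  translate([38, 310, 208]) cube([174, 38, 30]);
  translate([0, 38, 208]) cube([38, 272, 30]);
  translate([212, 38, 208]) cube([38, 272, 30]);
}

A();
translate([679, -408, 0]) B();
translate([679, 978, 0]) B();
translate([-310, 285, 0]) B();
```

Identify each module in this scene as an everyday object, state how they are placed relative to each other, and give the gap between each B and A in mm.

A is a table. B is a stool. Three stools sit around the table at the −y, +y, −x sides. The gap between each stool and the table is 60 mm.

Each stool's nearest face is 60 mm from the table's bounding box.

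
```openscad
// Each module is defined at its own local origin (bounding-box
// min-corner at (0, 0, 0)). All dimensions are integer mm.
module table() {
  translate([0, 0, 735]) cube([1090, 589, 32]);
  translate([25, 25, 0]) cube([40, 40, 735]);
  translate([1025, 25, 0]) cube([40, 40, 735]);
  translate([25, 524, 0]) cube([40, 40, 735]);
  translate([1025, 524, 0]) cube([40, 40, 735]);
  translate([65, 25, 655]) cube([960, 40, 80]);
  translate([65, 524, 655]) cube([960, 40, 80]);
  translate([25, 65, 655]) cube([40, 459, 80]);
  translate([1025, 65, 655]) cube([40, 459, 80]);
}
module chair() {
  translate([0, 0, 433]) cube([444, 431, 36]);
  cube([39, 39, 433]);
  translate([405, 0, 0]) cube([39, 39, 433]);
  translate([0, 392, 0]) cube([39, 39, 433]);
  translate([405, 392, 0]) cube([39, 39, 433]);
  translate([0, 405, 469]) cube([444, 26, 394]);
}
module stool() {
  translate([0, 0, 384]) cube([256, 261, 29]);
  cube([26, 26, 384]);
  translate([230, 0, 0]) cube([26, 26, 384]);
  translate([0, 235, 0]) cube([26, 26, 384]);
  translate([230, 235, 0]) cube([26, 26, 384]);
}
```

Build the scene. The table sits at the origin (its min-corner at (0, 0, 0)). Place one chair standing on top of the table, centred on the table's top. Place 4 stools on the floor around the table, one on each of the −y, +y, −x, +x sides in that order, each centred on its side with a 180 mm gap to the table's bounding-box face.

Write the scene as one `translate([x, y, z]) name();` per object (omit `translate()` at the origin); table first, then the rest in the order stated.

table();
translate([323, 79, 767]) chair();
translate([417, -441, 0]) stool();
translate([417, 769, 0]) stool();
translate([-436, 164, 0]) stool();
translate([1270, 164, 0]) stool();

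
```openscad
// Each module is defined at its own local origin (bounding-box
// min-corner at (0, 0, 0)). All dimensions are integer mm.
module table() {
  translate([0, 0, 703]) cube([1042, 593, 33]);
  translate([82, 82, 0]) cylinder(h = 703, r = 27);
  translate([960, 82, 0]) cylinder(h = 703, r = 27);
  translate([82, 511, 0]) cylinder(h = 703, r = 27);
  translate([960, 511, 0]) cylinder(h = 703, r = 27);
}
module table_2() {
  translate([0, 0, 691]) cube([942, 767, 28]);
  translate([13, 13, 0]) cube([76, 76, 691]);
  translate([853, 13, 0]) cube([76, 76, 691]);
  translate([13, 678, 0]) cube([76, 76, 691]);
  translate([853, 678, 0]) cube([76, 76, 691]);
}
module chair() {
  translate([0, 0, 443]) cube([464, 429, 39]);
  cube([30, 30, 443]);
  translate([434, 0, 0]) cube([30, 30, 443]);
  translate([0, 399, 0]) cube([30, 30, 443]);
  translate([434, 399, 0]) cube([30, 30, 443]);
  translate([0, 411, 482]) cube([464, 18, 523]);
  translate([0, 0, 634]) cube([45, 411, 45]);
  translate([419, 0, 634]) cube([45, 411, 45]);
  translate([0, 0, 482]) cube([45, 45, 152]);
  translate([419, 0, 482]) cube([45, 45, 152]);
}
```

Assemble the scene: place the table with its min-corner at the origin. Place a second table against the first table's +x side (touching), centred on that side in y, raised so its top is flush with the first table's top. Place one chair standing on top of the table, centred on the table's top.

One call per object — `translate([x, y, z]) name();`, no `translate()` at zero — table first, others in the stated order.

table();
translate([1042, -87, 17]) table_2();
translate([289, 82, 736]) chair();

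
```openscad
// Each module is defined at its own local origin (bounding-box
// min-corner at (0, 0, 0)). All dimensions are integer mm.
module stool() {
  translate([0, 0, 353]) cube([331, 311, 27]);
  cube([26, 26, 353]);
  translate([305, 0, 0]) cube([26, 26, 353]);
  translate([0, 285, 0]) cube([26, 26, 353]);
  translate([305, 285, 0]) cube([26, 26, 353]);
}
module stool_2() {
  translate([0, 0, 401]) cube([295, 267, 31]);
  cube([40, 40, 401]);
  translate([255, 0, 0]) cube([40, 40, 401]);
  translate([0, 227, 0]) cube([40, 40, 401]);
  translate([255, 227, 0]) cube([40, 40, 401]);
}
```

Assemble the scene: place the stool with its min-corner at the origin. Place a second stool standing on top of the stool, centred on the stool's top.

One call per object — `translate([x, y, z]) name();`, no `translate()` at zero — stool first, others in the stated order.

stool();
translate([18, 22, 380]) stool_2();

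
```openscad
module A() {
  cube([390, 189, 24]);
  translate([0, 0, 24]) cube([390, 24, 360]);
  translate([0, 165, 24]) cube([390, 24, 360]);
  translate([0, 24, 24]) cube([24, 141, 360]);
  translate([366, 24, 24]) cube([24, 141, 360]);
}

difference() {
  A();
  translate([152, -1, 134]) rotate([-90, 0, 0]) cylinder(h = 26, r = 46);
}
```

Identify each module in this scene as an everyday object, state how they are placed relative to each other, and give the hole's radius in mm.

A is an open box. The open box has a circular hole through its front wall. The hole's radius is 46 mm.

The subtracted cylinder has r = 46 mm.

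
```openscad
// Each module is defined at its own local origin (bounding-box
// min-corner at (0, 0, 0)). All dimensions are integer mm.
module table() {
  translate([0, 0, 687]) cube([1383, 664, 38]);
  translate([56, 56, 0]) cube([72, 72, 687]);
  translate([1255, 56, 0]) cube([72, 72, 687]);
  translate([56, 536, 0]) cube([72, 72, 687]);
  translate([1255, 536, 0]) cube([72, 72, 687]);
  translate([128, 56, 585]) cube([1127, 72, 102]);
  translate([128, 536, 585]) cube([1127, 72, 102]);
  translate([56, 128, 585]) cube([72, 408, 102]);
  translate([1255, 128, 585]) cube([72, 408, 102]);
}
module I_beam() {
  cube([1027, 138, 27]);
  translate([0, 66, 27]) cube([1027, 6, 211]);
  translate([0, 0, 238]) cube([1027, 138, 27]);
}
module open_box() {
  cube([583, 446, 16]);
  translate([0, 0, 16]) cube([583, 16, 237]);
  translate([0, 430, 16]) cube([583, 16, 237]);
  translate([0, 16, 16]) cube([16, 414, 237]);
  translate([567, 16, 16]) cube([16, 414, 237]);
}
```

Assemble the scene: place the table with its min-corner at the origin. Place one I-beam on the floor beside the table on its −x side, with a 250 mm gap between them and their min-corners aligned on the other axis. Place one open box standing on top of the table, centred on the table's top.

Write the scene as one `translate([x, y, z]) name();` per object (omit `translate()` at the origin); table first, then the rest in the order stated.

table();
translate([-1277, 0, 0]) I_beam();
translate([400, 109, 725]) open_box();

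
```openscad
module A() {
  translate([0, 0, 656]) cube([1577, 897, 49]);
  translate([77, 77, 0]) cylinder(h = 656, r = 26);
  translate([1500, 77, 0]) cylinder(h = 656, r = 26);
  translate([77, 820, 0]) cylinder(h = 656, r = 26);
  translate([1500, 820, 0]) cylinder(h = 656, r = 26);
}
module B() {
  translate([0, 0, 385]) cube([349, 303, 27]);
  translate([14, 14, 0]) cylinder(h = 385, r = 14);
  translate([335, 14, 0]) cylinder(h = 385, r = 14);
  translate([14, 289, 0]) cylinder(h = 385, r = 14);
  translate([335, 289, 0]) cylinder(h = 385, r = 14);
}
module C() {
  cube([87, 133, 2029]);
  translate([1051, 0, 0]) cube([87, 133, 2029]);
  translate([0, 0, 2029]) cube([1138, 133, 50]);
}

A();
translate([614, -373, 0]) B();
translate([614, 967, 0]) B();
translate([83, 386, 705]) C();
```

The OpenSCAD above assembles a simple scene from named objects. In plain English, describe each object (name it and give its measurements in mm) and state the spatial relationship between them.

A is a table: top 1577 mm (x) × 897 mm (y), 49 mm thick, upper face at z = 705 mm, on four round legs of 52 mm diameter, each leg's bounding box inset 51 mm from the nearest pair of top edges, running from z = 0 to the bottom of the top.

B is a four-legged stool. The seat is a 349×303×27 mm slab whose top surface is at z = 412 mm; four round legs, each 28 mm in diameter, run from the floor (z = 0) to the underside of the seat, each leg's axis is inset half a diameter from the nearest pair of seat edges (so the leg's bounding box is flush with the corner).

C is a door frame. The clear opening is 964 mm wide and 2029 mm high. Two 87 mm wide jambs, 133 mm deep, stand either side of the opening from the floor to the top of the opening. A 50 mm thick head sits across the top of both jambs, spanning the full outside width of the frame.

Two stools sit around the table at the −y, +y sides. The door frame is on top of the table.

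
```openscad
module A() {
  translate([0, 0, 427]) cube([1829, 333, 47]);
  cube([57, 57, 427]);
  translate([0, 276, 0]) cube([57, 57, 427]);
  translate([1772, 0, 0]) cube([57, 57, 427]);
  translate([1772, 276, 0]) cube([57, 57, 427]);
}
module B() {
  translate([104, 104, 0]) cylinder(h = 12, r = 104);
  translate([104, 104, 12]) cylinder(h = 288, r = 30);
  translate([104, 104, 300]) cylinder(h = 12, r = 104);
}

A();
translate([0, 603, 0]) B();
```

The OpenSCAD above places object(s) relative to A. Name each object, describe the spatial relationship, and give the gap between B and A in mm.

A is a bench. B is a spool. The spool is on the floor beside the bench on its +y side. The gap between the spool and the bench is 270 mm.

The spool's nearest face is 270 mm from the bench's +y face.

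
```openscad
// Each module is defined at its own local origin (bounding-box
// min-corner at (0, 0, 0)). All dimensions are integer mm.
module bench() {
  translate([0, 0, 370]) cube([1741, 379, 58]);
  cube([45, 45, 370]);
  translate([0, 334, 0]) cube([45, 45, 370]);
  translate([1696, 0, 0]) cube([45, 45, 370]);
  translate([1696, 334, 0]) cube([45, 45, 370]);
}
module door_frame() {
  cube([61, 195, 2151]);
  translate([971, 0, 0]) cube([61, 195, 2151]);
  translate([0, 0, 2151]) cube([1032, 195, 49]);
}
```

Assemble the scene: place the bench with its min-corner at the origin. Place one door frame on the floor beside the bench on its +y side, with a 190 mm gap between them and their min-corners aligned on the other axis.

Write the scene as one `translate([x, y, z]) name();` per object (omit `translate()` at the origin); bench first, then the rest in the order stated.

bench();
translate([0, 569, 0]) door_frame();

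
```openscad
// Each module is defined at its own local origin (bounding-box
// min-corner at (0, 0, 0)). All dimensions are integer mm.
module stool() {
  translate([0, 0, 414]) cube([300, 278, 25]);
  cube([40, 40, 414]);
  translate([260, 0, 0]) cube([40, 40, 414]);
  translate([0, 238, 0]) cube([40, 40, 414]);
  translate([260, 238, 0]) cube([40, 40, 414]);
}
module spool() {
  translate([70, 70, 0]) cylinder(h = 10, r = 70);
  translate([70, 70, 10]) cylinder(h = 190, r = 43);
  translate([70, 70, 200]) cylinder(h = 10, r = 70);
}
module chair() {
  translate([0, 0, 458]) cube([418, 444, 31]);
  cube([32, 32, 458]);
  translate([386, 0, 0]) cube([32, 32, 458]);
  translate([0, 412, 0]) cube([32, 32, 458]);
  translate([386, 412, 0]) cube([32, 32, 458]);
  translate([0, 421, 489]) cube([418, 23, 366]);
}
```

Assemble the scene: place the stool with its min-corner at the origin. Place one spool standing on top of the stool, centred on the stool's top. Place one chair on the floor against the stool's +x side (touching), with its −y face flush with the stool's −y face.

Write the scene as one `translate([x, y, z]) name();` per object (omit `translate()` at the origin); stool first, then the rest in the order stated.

stool();
translate([80, 69, 439]) spool();
translate([300, 0, 0]) chair();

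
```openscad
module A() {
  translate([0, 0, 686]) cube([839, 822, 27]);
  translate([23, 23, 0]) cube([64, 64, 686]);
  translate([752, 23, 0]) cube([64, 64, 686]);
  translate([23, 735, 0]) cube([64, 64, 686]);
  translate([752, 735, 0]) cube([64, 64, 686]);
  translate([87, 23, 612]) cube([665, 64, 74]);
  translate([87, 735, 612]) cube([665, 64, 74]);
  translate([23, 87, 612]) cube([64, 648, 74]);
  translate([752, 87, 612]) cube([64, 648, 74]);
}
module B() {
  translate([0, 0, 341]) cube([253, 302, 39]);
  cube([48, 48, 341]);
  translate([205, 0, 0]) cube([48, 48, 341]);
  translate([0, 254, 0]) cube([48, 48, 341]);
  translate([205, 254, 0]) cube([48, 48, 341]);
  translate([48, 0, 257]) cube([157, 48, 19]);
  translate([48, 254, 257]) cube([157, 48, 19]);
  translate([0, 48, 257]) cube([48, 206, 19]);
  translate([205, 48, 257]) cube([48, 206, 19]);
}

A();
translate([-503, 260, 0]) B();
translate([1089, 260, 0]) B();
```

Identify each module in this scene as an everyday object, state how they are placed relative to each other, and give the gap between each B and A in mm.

A is a table. B is a stool. Two stools sit around the table at the −x, +x sides. The gap between each stool and the table is 250 mm.

Each stool's nearest face is 250 mm from the table's bounding box.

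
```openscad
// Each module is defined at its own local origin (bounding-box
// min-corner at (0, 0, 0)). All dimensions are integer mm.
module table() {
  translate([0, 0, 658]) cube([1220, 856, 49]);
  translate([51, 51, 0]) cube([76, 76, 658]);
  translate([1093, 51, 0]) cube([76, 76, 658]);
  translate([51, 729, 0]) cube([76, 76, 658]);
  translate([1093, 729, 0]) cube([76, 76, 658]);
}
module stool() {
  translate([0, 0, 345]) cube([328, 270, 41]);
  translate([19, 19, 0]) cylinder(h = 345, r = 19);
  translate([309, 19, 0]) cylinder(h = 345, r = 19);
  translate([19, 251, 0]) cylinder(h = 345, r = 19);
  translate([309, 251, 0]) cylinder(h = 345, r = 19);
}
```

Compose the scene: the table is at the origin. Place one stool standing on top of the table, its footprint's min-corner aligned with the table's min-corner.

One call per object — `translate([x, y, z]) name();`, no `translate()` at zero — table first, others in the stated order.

table();
translate([0, 0, 707]) stool();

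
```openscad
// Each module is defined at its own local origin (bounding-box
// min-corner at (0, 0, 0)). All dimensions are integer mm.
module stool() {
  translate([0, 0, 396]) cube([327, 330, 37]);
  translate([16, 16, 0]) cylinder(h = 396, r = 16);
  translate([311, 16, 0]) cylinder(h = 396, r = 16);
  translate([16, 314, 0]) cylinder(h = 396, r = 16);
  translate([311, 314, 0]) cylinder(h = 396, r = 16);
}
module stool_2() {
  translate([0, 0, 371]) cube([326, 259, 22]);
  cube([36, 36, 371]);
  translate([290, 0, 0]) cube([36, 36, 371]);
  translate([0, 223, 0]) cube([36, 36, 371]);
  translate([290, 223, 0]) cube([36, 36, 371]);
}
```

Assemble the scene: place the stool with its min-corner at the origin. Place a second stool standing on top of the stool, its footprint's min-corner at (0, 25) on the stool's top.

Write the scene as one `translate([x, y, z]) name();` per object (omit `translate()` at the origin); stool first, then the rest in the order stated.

stool();
translate([0, 25, 433]) stool_2();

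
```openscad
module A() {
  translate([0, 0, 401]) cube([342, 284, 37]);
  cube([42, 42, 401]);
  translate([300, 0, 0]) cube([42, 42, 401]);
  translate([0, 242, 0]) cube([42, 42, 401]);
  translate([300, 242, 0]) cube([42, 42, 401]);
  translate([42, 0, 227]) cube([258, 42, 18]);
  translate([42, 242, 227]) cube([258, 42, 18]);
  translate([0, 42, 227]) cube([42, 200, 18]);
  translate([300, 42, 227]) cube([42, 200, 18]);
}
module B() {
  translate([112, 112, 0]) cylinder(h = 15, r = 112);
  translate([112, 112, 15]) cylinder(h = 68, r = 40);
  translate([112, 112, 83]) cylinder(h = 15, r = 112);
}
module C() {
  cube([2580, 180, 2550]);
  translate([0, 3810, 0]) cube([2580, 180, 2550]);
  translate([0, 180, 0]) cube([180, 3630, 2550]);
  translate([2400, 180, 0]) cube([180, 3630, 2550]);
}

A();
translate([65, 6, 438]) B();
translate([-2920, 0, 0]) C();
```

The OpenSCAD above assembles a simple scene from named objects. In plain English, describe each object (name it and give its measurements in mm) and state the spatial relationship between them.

A is a simple wooden stool: a rectangular seat 342 mm (x) by 284 mm (y), 37 mm thick, top face at z = 438 mm, on four square legs, each 42×42 mm in cross-section. The legs rest on z = 0, each flush with a corner of the seat. Four stretchers, 42 mm wide and 18 mm tall, connect adjacent legs with their undersides at z = 227 mm, each running between the inner faces of the legs it joins and aligned with the legs' outer faces on the other axis.

B is a spool: two coaxial disc flanges of radius 112 mm and thickness 15 mm, joined by a core cylinder of radius 40 mm and height 68 mm. The lower flange rests on z = 0 and the three cylinders share a vertical axis.

C is a box-shaped house frame (walls only): outside footprint 2580×3990 mm, wall height 2550 mm, wall thickness 180 mm. The two y-facing walls run the full x-width; the two x-facing walls fit between the inner faces of the y-facing walls.

The spool is on top of the stool. The house frame is on the floor beside the stool on its −x side.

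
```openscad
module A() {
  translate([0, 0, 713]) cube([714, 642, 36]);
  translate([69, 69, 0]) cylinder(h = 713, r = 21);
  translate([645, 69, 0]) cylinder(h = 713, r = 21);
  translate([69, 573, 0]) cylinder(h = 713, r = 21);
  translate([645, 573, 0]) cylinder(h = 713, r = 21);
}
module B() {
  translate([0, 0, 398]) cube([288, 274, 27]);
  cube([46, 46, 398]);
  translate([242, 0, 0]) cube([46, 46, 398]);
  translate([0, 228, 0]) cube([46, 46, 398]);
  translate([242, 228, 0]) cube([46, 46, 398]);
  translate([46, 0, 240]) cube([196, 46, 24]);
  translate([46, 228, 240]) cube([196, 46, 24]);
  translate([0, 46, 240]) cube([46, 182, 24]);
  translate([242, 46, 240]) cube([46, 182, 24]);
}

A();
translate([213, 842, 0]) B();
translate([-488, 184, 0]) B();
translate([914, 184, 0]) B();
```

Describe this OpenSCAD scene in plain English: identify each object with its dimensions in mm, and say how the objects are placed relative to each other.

A is a table: top 714 mm (x) × 642 mm (y), 36 mm thick, upper face at z = 749 mm, on four round legs of 42 mm diameter, each leg's bounding box inset 48 mm from the nearest pair of top edges, running from z = 0 to the bottom of the top.

B is a four-legged stool. The seat is a 288×274×27 mm slab whose top surface is at z = 425 mm; four square legs, each 46×46 mm in cross-section, run from the floor (z = 0) to the underside of the seat, each flush with a corner of the seat. Four stretchers, 46 mm wide and 24 mm tall, connect adjacent legs with their undersides at z = 240 mm, each running between the inner faces of the legs it joins and aligned with the legs' outer faces on the other axis.

Three stools sit around the table at the +y, −x, +x sides.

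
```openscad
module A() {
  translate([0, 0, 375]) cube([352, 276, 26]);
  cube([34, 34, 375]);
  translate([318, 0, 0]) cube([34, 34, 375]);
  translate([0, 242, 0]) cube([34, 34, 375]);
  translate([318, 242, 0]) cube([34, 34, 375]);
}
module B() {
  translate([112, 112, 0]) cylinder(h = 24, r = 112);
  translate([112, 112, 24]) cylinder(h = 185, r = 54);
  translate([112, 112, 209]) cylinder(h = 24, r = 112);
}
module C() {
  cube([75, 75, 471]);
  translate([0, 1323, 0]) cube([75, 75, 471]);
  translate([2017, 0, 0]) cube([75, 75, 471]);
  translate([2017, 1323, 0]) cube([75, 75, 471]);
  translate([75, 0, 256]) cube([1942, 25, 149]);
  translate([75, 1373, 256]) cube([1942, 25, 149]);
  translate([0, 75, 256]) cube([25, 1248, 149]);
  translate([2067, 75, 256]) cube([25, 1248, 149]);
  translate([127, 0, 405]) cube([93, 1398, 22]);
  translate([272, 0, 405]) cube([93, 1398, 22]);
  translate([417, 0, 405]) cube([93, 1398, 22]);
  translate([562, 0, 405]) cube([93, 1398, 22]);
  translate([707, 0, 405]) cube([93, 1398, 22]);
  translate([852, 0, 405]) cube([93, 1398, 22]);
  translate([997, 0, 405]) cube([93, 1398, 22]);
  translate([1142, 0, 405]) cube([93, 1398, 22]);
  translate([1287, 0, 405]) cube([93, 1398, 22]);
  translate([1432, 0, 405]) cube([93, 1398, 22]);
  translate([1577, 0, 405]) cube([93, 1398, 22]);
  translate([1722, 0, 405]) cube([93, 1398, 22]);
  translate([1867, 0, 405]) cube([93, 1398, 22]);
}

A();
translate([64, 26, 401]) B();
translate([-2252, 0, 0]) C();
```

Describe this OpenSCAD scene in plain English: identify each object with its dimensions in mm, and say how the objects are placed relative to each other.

A is a simple wooden stool: a rectangular seat 352 mm (x) by 276 mm (y), 26 mm thick, top face at z = 401 mm, on four square legs, each 34×34 mm in cross-section. The legs rest on z = 0, each flush with a corner of the seat.

B is a spool: two coaxial disc flanges of radius 112 mm and thickness 24 mm, joined by a core cylinder of radius 54 mm and height 185 mm. The lower flange rests on z = 0 and the three cylinders share a vertical axis.

C is a bed frame 2092 mm long (x) by 1398 mm wide (y). Four 75×75 mm corner posts, 471 mm tall, at the corners of the footprint. Four rails of 25 mm thickness and 149 mm height run between adjacent posts with their undersides at z = 256 mm, their outer faces flush with the outside of the frame (the two x-running rails run between the posts' inner faces; the two y-running rails run between the posts' inner faces). 13 slats, each 93 mm wide (x) and 22 mm thick, lie across the top of the two x-running rails, running the full 1398 mm width of the frame in y; the slats are evenly spaced along x between the inner faces of the end posts with equal gaps (rounded down to the nearest mm) at the −x end and between each pair — any rounding remainder accumulates at the +x end.

The spool is on top of the stool, centred. The bed frame is on the floor beside the stool on its −x side.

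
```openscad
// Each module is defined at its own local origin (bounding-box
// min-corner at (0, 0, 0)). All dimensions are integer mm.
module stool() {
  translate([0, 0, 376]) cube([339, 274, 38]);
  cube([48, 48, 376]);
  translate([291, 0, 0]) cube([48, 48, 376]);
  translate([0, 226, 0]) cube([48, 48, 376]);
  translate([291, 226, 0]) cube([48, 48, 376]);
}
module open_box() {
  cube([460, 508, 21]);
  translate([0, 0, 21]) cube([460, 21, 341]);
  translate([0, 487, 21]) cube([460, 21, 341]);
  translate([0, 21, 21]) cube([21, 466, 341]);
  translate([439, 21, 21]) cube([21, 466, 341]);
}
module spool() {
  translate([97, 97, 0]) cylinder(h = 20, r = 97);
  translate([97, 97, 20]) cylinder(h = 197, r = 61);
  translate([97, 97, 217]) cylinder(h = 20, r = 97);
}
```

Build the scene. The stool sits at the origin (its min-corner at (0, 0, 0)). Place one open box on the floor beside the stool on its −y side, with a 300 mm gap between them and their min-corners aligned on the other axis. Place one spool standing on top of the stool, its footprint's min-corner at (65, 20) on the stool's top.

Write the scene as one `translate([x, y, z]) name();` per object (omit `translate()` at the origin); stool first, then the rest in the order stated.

stool();
translate([0, -808, 0]) open_box();
translate([65, 20, 414]) spool();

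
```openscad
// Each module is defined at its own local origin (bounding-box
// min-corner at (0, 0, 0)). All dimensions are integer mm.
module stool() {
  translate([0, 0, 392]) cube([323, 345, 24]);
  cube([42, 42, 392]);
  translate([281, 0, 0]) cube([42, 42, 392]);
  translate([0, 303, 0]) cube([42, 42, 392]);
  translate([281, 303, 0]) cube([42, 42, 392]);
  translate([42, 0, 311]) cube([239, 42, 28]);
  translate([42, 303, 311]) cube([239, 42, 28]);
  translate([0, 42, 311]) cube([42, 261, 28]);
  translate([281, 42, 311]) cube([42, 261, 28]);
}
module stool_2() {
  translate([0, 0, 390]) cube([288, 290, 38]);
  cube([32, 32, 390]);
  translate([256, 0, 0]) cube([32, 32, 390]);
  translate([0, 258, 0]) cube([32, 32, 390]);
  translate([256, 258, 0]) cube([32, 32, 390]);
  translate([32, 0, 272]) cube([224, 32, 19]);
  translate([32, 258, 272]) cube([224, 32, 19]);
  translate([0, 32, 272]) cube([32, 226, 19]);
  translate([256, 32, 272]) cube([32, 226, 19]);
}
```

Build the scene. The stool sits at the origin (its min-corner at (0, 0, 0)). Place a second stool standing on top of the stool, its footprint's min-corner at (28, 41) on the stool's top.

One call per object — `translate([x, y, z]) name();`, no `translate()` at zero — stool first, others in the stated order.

stool();
translate([28, 41, 416]) stool_2();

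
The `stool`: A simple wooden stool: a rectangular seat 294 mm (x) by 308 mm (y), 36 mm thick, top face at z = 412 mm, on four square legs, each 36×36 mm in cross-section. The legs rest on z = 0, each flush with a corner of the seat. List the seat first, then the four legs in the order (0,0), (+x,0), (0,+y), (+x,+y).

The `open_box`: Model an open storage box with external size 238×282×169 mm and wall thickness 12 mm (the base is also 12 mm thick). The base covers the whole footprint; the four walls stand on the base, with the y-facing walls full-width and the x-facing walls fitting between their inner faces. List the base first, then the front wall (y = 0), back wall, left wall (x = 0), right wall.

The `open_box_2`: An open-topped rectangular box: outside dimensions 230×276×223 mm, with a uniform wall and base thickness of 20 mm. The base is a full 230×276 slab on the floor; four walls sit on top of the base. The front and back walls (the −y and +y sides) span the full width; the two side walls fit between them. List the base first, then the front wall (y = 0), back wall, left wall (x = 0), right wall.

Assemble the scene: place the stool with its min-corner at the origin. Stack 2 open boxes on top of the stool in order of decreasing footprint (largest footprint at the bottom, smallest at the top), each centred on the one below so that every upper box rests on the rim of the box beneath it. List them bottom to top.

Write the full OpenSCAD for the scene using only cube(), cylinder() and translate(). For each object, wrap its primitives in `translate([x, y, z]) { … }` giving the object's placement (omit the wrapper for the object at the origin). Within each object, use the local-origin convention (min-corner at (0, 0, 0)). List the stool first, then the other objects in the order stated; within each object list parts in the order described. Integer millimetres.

translate([0, 0, 376]) cube([294, 308, 36]);
cube([36, 36, 376]);
translate([258, 0, 0]) cube([36, 36, 376]);
translate([0, 272, 0]) cube([36, 36, 376]);
translate([258, 272, 0]) cube([36, 36, 376]);
translate([28, 13, 412]) {
  cube([238, 282, 12]);
  translate([0, 0, 12]) cube([238, 12, 157]);
  translate([0, 270, 12]) cube([238, 12, 157]);
  translate([0, 12, 12]) cube([12, 258, 157]);
  translate([226, 12, 12]) cube([12, 258, 157]);
}
translate([32, 16, 581]) {
  cube([230, 276, 20]);
  translate([0, 0, 20]) cube([230, 20, 203]);
  translate([0, 256, 20]) cube([230, 20, 203]);
  translate([0, 20, 20]) cube([20, 236, 203]);
  translate([210, 20, 20]) cube([20, 236, 203]);
}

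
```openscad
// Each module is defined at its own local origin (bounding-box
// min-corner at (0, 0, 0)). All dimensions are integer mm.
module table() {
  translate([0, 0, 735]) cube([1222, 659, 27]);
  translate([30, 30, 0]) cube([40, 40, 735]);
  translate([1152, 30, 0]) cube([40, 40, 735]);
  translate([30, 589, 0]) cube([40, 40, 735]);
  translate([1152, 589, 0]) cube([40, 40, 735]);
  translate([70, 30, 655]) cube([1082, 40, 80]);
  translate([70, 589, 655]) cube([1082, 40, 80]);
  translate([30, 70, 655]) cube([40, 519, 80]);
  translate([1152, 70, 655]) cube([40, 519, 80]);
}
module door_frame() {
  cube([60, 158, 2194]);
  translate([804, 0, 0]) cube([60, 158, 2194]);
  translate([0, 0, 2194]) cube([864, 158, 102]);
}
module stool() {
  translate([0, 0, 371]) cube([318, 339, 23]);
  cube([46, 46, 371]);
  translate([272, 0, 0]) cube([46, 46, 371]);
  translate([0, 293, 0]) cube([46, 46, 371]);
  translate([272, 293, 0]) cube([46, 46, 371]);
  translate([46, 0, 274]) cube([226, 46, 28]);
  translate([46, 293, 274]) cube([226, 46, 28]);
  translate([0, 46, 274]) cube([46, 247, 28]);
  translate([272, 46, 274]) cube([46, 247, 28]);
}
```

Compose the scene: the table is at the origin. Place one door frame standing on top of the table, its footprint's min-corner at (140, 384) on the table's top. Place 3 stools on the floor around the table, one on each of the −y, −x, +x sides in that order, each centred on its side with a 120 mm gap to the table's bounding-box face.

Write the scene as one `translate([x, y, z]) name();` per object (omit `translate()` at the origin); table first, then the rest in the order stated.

table();
translate([140, 384, 762]) door_frame();
translate([452, -459, 0]) stool();
translate([-438, 160, 0]) stool();
translate([1342, 160, 0]) stool();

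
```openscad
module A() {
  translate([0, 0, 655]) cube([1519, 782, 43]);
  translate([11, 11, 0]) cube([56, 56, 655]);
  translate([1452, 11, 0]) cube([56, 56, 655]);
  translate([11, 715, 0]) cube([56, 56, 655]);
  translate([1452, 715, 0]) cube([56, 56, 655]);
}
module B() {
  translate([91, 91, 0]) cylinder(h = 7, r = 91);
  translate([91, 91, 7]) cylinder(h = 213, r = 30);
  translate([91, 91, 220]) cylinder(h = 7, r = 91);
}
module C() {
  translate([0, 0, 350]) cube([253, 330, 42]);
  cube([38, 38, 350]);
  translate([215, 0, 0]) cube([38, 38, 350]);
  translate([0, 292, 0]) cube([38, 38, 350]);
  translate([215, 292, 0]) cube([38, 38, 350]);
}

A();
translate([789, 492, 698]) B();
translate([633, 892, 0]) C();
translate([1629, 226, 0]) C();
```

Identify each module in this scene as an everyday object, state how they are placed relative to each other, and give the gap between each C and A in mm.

A is a table. B is a spool. C is a stool. The spool is on top of the table. Two stools sit around the table at the +y, +x sides. The gap between each stool and the table is 110 mm.

Each stool's nearest face is 110 mm from the table's bounding box.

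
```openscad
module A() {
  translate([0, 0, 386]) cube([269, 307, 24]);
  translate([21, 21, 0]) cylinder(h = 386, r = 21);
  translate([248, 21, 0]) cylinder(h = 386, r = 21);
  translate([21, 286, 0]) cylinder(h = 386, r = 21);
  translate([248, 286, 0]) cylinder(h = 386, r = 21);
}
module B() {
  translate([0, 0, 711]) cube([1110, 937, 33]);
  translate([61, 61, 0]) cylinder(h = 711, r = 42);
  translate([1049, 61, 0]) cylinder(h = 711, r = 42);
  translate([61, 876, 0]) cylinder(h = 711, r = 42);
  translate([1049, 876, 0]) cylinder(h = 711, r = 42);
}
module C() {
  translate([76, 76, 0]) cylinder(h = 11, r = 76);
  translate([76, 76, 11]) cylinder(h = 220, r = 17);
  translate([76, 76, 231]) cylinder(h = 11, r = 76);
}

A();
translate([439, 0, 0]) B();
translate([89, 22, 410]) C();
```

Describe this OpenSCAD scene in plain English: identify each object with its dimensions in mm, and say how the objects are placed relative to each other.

A is a four-legged stool. The seat is a 269×307×24 mm slab whose top surface is at z = 410 mm; four round legs, each 42 mm in diameter, run from the floor (z = 0) to the underside of the seat, each leg's axis is inset half a diameter from the nearest pair of seat edges (so the leg's bounding box is flush with the corner).

B is a rectangular dining table. The top is 1110×937×33 mm with its upper surface at z = 744 mm. It stands on four round legs of 84 mm diameter, each leg's bounding box inset 19 mm from the nearest pair of top edges, running from the floor to the underside of the top.

C is a spool: two coaxial disc flanges of radius 76 mm and thickness 11 mm, joined by a core cylinder of radius 17 mm and height 220 mm. The lower flange rests on z = 0 and the three cylinders share a vertical axis.

The table is on the floor beside the stool on its +x side. The spool is on top of the stool.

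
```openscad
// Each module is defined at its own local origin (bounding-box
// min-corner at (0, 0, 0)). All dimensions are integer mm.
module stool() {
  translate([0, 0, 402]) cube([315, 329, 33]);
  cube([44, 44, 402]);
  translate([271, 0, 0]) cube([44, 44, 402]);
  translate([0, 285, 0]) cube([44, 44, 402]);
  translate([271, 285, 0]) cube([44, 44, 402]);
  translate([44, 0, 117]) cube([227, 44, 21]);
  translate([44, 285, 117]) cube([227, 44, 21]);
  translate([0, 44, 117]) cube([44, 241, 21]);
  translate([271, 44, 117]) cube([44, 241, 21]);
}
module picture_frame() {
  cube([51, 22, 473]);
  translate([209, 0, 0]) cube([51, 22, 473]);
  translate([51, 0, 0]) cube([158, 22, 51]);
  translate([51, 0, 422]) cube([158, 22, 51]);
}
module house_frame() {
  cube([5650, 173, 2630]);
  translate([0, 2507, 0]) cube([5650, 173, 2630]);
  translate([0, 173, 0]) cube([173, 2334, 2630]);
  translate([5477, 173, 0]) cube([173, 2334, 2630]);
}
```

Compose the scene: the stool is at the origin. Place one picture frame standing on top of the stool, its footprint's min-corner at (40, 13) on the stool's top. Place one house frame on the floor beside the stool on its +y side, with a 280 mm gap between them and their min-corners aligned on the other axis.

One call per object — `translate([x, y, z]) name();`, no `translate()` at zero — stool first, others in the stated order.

stool();
translate([40, 13, 435]) picture_frame();
translate([0, 609, 0]) house_frame();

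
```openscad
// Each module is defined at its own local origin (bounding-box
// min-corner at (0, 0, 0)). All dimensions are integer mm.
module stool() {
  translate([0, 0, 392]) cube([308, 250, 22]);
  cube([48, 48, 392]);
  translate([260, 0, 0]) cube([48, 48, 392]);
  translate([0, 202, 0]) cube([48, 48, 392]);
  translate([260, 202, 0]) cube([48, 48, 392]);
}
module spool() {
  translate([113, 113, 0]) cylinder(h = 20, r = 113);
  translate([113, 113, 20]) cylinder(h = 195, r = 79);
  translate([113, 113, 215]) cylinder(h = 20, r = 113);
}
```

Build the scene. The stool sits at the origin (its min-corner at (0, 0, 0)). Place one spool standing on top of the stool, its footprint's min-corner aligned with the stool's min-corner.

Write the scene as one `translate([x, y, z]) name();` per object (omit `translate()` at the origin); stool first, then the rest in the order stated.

stool();
translate([0, 0, 414]) spool();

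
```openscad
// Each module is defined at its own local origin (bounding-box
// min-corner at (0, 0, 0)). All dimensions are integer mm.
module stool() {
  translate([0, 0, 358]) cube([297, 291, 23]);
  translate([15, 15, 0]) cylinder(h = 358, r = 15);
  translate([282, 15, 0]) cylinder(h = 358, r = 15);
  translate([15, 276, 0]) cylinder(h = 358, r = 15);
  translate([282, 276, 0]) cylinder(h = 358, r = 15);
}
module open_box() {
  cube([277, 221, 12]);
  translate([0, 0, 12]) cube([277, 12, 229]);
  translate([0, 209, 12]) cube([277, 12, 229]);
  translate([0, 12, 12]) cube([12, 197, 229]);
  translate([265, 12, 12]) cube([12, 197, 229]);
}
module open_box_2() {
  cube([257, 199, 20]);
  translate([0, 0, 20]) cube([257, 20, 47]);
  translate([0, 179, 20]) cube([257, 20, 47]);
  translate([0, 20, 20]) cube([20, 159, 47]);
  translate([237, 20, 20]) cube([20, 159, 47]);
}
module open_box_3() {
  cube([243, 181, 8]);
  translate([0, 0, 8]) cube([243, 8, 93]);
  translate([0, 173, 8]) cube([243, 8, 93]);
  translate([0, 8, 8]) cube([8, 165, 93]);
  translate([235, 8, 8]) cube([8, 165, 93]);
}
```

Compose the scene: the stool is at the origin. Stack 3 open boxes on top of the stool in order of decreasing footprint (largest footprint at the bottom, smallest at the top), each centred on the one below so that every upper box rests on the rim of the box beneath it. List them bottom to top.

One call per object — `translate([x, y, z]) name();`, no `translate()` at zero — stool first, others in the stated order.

stool();
translate([10, 35, 381]) open_box();
translate([20, 46, 622]) open_box_2();
translate([27, 55, 689]) open_box_3();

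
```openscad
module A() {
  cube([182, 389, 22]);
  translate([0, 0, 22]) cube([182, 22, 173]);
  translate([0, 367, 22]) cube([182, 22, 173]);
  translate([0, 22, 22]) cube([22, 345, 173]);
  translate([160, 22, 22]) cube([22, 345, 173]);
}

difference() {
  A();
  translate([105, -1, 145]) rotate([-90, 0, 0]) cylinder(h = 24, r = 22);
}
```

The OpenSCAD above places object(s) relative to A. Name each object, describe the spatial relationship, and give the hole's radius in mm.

The subtracted cylinder has r = 22 mm.

A is an open box. The open box has a circular hole through its front wall. The hole's radius is 22 mm.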